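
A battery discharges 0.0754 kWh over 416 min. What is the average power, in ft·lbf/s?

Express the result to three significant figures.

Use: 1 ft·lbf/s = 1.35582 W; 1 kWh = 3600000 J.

0.0754 kWh × 3600000 = 271440 J
416 min × 60 = 24960 s
P = E / t = 271440 J / 24960 s = 10.875 W
10.875 W ÷ (1.35582 W/ft·lbf/s) = 8.02098 ft·lbf/s

8.02 ft·lbf/s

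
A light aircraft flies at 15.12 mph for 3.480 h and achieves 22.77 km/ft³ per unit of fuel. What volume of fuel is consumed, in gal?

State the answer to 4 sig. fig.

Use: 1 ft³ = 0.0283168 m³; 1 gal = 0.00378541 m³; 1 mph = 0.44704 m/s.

15.12 mph → 6.75924 m/s
3.480 h → 12528 s
d = v × t = 6.75924 × 12528 = 84679.8 m
22.77 km/ft³ → 804116 m/m³
V = d / (distance per unit fuel) = 84679.8 / 804116 = 0.105308 m³
In gal: 0.105308 / 0.00378541 = 27.8194 gal

27.82 gal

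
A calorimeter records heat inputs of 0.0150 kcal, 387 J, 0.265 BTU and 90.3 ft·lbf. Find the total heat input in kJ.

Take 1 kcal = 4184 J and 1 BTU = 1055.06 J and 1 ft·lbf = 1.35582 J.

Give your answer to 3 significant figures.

0.0150 kcal × 4184 = 62.76 J
387 J (already J)
0.265 BTU × 1055.06 = 279.591 J
90.3 ft·lbf × 1.35582 = 122.431 J
Total: 62.76 + 387 + 279.591 + 122.431 = 851.782 J
In kJ: 851.782 / 1000 = 0.851782 kJ

0.852 kJ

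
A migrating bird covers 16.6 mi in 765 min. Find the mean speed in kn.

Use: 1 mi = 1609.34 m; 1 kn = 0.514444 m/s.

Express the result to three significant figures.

1.13 kn

16.6 mi × 1609.34 → 26715 m
765 min × 60 → 45900 s
v = d / t = 26715 m / 45900 s = 0.582026 m/s
0.582026 m/s ÷ (0.514444 m/s/kn) = 1.13137 kn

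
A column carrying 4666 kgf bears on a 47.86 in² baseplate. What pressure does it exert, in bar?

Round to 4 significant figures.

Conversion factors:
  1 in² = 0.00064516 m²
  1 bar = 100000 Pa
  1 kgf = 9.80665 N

14.82 bar

4666 kgf × 9.80665 → 45757.8 N
47.86 in² × 0.00064516 → 0.0308774 m²
P = F / A = 45757.8 N / 0.0308774 m² = 1.48192×10⁶ Pa
1.48192×10⁶ Pa ÷ (100000 Pa/bar) = 14.8192 bar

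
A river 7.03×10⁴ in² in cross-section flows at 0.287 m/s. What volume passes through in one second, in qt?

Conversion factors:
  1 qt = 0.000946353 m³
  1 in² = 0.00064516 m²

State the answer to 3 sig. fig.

1.38×10⁴ qt

7.03×10⁴ in² × 0.00064516 → 45.3547 m²
V = v × A × t = 0.287 m/s × 45.3547 m² × 1 s = 13.0168 m³
13.0168 m³ ÷ (0.000946353 m³/qt) = 13754.7 qt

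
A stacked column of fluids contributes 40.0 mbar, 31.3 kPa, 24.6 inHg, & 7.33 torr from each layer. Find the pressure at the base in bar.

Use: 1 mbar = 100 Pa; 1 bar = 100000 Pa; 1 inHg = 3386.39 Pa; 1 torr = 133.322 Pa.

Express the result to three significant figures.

40.0 mbar × 100 → 4000 Pa
31.3 kPa × 1000 → 31300 Pa
24.6 inHg × 3386.39 → 83305.2 Pa
7.33 torr × 133.322 → 977.25 Pa
Sum: 4000 + 31300 + 83305.2 + 977.25 = 119582 Pa
In bar: 119582 / 100000 = 1.19582 bar

1.20 bar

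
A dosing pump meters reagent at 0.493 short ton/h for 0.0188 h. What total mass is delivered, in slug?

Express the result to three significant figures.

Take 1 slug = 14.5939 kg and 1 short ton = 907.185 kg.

0.576 slug

0.493 short ton/h → 0.124234 kg/s
0.0188 h → 67.68 s
m = ṁ × t = 0.124234 × 67.68 = 8.40816 kg
In slug: 8.40816 / 14.5939 = 0.576142 slug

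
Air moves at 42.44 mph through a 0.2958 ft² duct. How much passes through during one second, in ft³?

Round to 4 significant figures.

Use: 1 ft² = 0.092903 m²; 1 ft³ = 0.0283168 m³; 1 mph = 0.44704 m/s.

42.44 mph × 0.44704 = 18.9724 m/s
0.2958 ft² × 0.092903 = 0.0274807 m²
V = v × A × t = 18.9724 m/s × 0.0274807 m² × 1 s = 0.521375 m³
0.521375 m³ ÷ (0.0283168 m³/ft³) = 18.4122 ft³

18.41 ft³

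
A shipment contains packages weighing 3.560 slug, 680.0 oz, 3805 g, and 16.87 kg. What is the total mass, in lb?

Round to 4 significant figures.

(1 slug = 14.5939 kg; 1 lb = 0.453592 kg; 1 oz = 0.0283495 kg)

3.560 slug × 14.5939 = 51.9543 kg
680.0 oz × 0.0283495 = 19.2777 kg
3805 g × 0.001 = 3.805 kg
16.87 kg (already kg)
Total: 51.9543 + 19.2777 + 3.805 + 16.87 = 91.907 kg
In lb: 91.907 / 0.453592 = 202.62 lb

202.6 lb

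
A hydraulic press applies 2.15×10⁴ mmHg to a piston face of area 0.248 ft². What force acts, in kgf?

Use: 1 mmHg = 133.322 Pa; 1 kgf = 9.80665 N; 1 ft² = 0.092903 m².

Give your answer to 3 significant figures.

2.15×10⁴ mmHg × 133.322 = 2.86642×10⁶ Pa
0.248 ft² × 0.092903 = 0.0230399 m²
F = P × A = 2.86642×10⁶ Pa × 0.0230399 m² = 66042 N
66042 N ÷ (9.80665 N/kgf) = 6734.41 kgf

6730 kgf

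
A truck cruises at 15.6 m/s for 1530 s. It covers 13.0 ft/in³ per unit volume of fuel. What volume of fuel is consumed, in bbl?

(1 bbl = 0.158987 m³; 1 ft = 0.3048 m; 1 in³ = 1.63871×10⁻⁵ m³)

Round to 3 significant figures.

0.621 bbl

d = v × t = 15.6 × 1530 = 23868 m
13.0 ft/in³ → 241800 m/m³
V = d / (distance per unit fuel) = 23868 / 241800 = 0.0987097 m³
In bbl: 0.0987097 / 0.158987 = 0.620866 bbl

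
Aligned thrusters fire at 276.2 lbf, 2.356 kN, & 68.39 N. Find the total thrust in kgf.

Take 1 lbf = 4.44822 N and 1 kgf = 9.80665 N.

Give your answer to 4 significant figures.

276.2 lbf × 4.44822 = 1228.6 N
2.356 kN × 1000 = 2356 N
68.39 N (already N)
Combined: 1228.6 + 2356 + 68.39 = 3652.99 N
In kgf: 3652.99 / 9.80665 = 372.501 kgf

372.5 kgf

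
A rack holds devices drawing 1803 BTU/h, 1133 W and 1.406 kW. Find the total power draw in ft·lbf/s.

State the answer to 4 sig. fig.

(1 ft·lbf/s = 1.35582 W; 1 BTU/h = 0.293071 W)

1803 BTU/h × 0.293071 = 528.407 W
1133 W (already W)
1.406 kW × 1000 = 1406 W
Combined: 528.407 + 1133 + 1406 = 3067.41 W
In ft·lbf/s: 3067.41 / 1.35582 = 2262.4 ft·lbf/s

2262 ft·lbf/s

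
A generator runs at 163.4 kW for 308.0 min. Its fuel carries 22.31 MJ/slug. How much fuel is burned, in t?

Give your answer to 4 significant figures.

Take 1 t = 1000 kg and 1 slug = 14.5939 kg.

1.975 t

163.4 kW → 163400 W
308.0 min → 18480 s
E = P × t = 163400 × 18480 = 3.01963×10⁹ J
22.31 MJ/slug → 1.52872×10⁶ J/kg
m = E / e_s = 3.01963×10⁹ / 1.52872×10⁶ = 1975.27 kg
In t: 1975.27 / 1000 = 1.97527 t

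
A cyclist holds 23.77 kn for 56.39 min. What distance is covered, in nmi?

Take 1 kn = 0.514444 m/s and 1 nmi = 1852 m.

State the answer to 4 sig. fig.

23.77 kn × 0.514444 = 12.2283 m/s
56.39 min × 60 = 3383.4 s
d = v × t = 12.2283 m/s × 3383.4 s = 41373.2 m
41373.2 m ÷ (1852 m/nmi) = 22.3397 nmi

22.34 nmi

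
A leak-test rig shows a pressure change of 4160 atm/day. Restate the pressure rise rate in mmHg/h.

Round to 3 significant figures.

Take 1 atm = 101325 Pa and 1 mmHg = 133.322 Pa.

1.32×10⁵ mmHg/h

4160 atm/day × 101325 Pa/atm ÷ 86400 s/day = 4878.61 Pa/s
4878.61 Pa/s ÷ 133.322 Pa/mmHg × 3600 s/h = 131734 mmHg/h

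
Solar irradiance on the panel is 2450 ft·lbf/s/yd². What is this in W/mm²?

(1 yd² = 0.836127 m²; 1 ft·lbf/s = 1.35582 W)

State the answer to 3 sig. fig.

0.00397 W/mm²

2450 ft·lbf/s/yd² × 1.35582 W/ft·lbf/s ÷ 0.836127 m²/yd² = 3972.79 W/m²
3972.79 W/m² × 10⁻⁶ m²/mm² = 0.00397279 W/mm²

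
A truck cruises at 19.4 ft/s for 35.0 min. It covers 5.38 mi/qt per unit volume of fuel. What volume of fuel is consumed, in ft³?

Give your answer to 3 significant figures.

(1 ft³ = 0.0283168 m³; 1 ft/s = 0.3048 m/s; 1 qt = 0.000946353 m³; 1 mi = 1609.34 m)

0.0479 ft³

19.4 ft/s → 5.91312 m/s
35.0 min → 2100 s
d = v × t = 5.91312 × 2100 = 12417.6 m
5.38 mi/qt → 9.14907×10⁶ m/m³
V = d / (distance per unit fuel) = 12417.6 / 9.14907×10⁶ = 0.00135725 m³
In ft³: 0.00135725 / 0.0283168 = 0.0479309 ft³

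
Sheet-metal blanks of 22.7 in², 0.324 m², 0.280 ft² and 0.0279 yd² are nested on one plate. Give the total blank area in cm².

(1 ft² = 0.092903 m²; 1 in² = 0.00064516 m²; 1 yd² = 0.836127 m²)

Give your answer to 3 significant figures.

3880 cm²

22.7 in² × 0.00064516 → 0.0146451 m²
0.324 m² (already m²)
0.280 ft² × 0.092903 → 0.0260128 m²
0.0279 yd² × 0.836127 → 0.0233279 m²
Sum: 0.0146451 + 0.324 + 0.0260128 + 0.0233279 = 0.387986 m²
In cm²: 0.387986 / 0.0001 = 3879.86 cm²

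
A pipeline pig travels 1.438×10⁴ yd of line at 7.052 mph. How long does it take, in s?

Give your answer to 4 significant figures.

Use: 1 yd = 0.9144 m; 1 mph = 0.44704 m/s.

4171 s

1.438×10⁴ yd × 0.9144 = 13149.1 m
7.052 mph × 0.44704 = 3.15253 m/s
t = d / v = 13149.1 m / 3.15253 m/s = 4170.97 s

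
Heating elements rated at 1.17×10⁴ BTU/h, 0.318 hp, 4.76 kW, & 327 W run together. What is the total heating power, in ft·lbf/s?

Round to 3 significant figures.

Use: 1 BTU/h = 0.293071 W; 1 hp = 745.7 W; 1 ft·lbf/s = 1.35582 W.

6460 ft·lbf/s

1.17×10⁴ BTU/h × 0.293071 = 3428.93 W
0.318 hp × 745.7 = 237.133 W
4.76 kW × 1000 = 4760 W
327 W (already W)
Total: 3428.93 + 237.133 + 4760 + 327 = 8753.06 W
In ft·lbf/s: 8753.06 / 1.35582 = 6455.92 ft·lbf/s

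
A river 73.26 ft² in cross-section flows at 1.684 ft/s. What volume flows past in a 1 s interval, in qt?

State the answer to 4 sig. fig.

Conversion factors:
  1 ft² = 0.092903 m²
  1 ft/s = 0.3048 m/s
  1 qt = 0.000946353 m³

1.684 ft/s × 0.3048 → 0.513283 m/s
73.26 ft² × 0.092903 → 6.80607 m²
V = v × A × t = 0.513283 m/s × 6.80607 m² × 1 s = 3.49344 m³
3.49344 m³ ÷ (0.000946353 m³/qt) = 3691.48 qt

3691 qt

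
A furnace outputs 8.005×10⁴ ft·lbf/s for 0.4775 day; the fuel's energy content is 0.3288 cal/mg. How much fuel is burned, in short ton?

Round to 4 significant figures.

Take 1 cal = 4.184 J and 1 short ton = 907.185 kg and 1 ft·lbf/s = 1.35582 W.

8.005×10⁴ ft·lbf/s → 108533 W
0.4775 day → 41256 s
E = P × t = 108533 × 41256 = 4.47764×10⁹ J
0.3288 cal/mg → 1.3757×10⁶ J/kg
m = E / e_s = 4.47764×10⁹ / 1.3757×10⁶ = 3254.81 kg
In short ton: 3254.81 / 907.185 = 3.58781 short ton

3.588 short ton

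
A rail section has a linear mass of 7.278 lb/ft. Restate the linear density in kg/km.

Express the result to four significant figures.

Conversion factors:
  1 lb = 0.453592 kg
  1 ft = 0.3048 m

1.083×10⁴ kg/km

7.278 lb/ft × 0.453592 kg/lb ÷ 0.3048 m/ft = 10.8308 kg/m
10.8308 kg/m × 1000 m/km = 10830.8 kg/km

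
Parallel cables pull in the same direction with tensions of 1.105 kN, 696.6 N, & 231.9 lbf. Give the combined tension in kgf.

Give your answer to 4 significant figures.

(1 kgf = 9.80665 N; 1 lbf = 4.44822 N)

288.9 kgf

1.105 kN × 1000 → 1105 N
696.6 N (already N)
231.9 lbf × 4.44822 → 1031.54 N
Total: 1105 + 696.6 + 1031.54 = 2833.14 N
In kgf: 2833.14 / 9.80665 = 288.9 kgf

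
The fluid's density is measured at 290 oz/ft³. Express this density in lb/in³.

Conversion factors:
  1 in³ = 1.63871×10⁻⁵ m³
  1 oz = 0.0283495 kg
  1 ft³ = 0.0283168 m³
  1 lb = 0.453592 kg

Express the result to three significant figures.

290 oz/ft³ × 0.0283495 kg/oz ÷ 0.0283168 m³/ft³ = 290.335 kg/m³
290.335 kg/m³ ÷ 0.453592 kg/lb × 1.63871×10⁻⁵ m³/in³ = 0.010489 lb/in³

0.0105 lb/in³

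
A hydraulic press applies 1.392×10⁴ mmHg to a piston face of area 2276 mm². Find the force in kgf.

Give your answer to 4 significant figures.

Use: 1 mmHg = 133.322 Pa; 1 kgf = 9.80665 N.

1.392×10⁴ mmHg × 133.322 → 1.85584×10⁶ Pa
2276 mm² × 10⁻⁶ → 0.002276 m²
F = P × A = 1.85584×10⁶ Pa × 0.002276 m² = 4223.89 N
4223.89 N ÷ (9.80665 N/kgf) = 430.717 kgf

430.7 kgf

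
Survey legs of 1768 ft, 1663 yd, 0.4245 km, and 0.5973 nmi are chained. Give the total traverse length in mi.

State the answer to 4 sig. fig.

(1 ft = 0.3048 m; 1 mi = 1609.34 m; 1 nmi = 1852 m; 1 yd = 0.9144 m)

2.231 mi

1768 ft × 0.3048 → 538.886 m
1663 yd × 0.9144 → 1520.65 m
0.4245 km × 1000 → 424.5 m
0.5973 nmi × 1852 → 1106.2 m
Combined: 538.886 + 1520.65 + 424.5 + 1106.2 = 3590.24 m
In mi: 3590.24 / 1609.34 = 2.23088 mi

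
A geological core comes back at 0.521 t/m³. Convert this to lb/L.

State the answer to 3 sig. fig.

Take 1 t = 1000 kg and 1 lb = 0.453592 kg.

1.15 lb/L

0.521 t/m³ × 1000 kg/t = 521 kg/m³
521 kg/m³ ÷ 0.453592 kg/lb × 0.001 m³/L = 1.14861 lb/L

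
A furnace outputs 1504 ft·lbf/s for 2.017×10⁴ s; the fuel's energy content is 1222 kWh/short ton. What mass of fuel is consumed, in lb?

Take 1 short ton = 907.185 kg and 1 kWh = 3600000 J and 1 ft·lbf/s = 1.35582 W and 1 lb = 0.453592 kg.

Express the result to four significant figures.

1504 ft·lbf/s → 2039.15 W
E = P × t = 2039.15 × 20170 = 4.11297×10⁷ J
1222 kWh/short ton → 4.84929×10⁶ J/kg
m = E / e_s = 4.11297×10⁷ / 4.84929×10⁶ = 8.48159 kg
In lb: 8.48159 / 0.453592 = 18.6987 lb

18.70 lb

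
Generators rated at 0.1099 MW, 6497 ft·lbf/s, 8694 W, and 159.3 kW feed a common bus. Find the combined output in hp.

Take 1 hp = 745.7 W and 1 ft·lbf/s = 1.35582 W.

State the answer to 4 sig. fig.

384.5 hp

0.1099 MW × 1000000 = 109900 W
6497 ft·lbf/s × 1.35582 = 8808.76 W
8694 W (already W)
159.3 kW × 1000 = 159300 W
Combined: 109900 + 8808.76 + 8694 + 159300 = 286703 W
In hp: 286703 / 745.7 = 384.475 hp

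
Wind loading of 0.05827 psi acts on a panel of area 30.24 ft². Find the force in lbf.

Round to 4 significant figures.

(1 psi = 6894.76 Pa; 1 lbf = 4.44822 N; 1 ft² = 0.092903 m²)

253.7 lbf

0.05827 psi × 6894.76 = 401.758 Pa
30.24 ft² × 0.092903 = 2.80939 m²
F = P × A = 401.758 Pa × 2.80939 m² = 1128.69 N
1128.69 N ÷ (4.44822 N/lbf) = 253.74 lbf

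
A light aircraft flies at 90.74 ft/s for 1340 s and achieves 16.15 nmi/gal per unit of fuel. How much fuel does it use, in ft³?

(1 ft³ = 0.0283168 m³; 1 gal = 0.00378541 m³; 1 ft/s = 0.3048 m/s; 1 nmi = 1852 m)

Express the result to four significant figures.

0.1656 ft³

90.74 ft/s → 27.6576 m/s
d = v × t = 27.6576 × 1340 = 37061.2 m
16.15 nmi/gal → 7.90134×10⁶ m/m³
V = d / (distance per unit fuel) = 37061.2 / 7.90134×10⁶ = 0.0046905 m³
In ft³: 0.0046905 / 0.0283168 = 0.165644 ft³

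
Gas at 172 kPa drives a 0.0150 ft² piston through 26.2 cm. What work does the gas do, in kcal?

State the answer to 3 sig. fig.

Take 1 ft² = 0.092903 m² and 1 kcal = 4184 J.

0.0150 kcal

172 kPa → 172000 Pa
0.0150 ft² → 0.00139354 m²
F = P × A = 172000 × 0.00139354 = 239.689 N
26.2 cm → 0.262 m
W = F × d = 239.689 × 0.262 = 62.7985 J
In kcal: 62.7985 / 4184 = 0.0150092 kcal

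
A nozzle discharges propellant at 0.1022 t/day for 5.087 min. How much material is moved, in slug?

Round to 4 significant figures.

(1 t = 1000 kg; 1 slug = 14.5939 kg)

0.02474 slug

0.1022 t/day → 0.00118287 kg/s
5.087 min → 305.22 s
m = ṁ × t = 0.00118287 × 305.22 = 0.361036 kg
In slug: 0.361036 / 14.5939 = 0.0247388 slug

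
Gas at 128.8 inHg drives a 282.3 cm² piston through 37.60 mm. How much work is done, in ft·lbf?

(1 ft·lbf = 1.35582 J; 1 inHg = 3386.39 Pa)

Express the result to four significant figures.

341.5 ft·lbf

128.8 inHg → 436167 Pa
282.3 cm² → 0.02823 m²
F = P × A = 436167 × 0.02823 = 12313 N
37.60 mm → 0.0376 m
W = F × d = 12313 × 0.0376 = 462.969 J
In ft·lbf: 462.969 / 1.35582 = 341.468 ft·lbf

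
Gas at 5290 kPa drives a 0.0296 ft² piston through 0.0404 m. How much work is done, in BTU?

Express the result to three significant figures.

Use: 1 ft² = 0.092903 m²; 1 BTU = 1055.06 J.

0.557 BTU

5290 kPa → 5.29×10⁶ Pa
0.0296 ft² → 0.00274993 m²
F = P × A = 5.29×10⁶ × 0.00274993 = 14547.1 N
W = F × d = 14547.1 × 0.0404 = 587.703 J
In BTU: 587.703 / 1055.06 = 0.557033 BTU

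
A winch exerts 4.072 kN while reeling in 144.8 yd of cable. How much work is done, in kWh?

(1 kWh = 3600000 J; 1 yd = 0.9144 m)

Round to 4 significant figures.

0.1498 kWh

4.072 kN × 1000 → 4072 N
144.8 yd × 0.9144 → 132.405 m
W = F × d = 4072 N × 132.405 m = 539153 J
539153 J ÷ (3600000 J/kWh) = 0.149765 kWh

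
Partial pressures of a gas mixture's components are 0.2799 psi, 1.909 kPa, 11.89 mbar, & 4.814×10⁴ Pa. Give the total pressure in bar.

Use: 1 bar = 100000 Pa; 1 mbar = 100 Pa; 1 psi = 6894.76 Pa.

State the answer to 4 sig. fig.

0.2799 psi × 6894.76 = 1929.84 Pa
1.909 kPa × 1000 = 1909 Pa
11.89 mbar × 100 = 1189 Pa
4.814×10⁴ Pa (already Pa)
Sum: 1929.84 + 1909 + 1189 + 48140 = 53167.8 Pa
In bar: 53167.8 / 100000 = 0.531678 bar

0.5317 bar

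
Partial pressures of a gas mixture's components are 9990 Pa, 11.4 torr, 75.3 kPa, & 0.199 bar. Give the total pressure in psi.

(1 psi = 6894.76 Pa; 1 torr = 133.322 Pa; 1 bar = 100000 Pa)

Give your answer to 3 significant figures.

15.5 psi

9990 Pa (already Pa)
11.4 torr × 133.322 = 1519.87 Pa
75.3 kPa × 1000 = 75300 Pa
0.199 bar × 100000 = 19900 Pa
Combined: 9990 + 1519.87 + 75300 + 19900 = 106710 Pa
In psi: 106710 / 6894.76 = 15.477 psi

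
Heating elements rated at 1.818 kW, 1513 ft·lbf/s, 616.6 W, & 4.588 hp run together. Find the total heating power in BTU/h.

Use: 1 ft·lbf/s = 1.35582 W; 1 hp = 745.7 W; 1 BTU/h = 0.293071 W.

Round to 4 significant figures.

2.698×10⁴ BTU/h

1.818 kW × 1000 = 1818 W
1513 ft·lbf/s × 1.35582 = 2051.36 W
616.6 W (already W)
4.588 hp × 745.7 = 3421.27 W
Total: 1818 + 2051.36 + 616.6 + 3421.27 = 7907.23 W
In BTU/h: 7907.23 / 0.293071 = 26980.6 BTU/h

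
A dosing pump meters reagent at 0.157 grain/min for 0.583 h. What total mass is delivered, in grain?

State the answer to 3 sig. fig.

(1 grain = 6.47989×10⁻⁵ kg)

5.49 grain

0.157 grain/min → 1.69557×10⁻⁷ kg/s
0.583 h → 2098.8 s
m = ṁ × t = 1.69557×10⁻⁷ × 2098.8 = 3.55866×10⁻⁴ kg
In grain: 3.55866×10⁻⁴ / 6.47989×10⁻⁵ = 5.49185 grain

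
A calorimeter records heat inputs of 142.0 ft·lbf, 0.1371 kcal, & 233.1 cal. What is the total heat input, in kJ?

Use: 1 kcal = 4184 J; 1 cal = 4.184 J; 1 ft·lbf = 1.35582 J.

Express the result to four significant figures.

142.0 ft·lbf × 1.35582 = 192.526 J
0.1371 kcal × 4184 = 573.626 J
233.1 cal × 4.184 = 975.29 J
Total: 192.526 + 573.626 + 975.29 = 1741.44 J
In kJ: 1741.44 / 1000 = 1.74144 kJ

1.741 kJ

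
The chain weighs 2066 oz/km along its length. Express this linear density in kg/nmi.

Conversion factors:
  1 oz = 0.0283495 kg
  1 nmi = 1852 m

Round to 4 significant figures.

2066 oz/km × 0.0283495 kg/oz ÷ 1000 m/km = 0.0585701 kg/m
0.0585701 kg/m × 1852 m/nmi = 108.472 kg/nmi

108.5 kg/nmi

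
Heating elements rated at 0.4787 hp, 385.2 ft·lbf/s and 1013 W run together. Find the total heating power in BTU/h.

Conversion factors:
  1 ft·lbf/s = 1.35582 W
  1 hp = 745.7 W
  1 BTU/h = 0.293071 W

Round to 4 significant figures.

6457 BTU/h

0.4787 hp × 745.7 = 356.967 W
385.2 ft·lbf/s × 1.35582 = 522.262 W
1013 W (already W)
Combined: 356.967 + 522.262 + 1013 = 1892.23 W
In BTU/h: 1892.23 / 0.293071 = 6456.56 BTU/h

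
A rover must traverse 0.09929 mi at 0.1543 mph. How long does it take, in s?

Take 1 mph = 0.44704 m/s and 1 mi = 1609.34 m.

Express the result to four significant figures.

0.09929 mi × 1609.34 = 159.791 m
0.1543 mph × 0.44704 = 0.0689783 m/s
t = d / v = 159.791 m / 0.0689783 m/s = 2316.54 s

2317 s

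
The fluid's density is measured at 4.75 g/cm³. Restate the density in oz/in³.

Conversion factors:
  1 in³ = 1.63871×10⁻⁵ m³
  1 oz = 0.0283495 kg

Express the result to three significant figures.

4.75 g/cm³ × 0.001 kg/g ÷ 10⁻⁶ m³/cm³ = 4750 kg/m³
4750 kg/m³ ÷ 0.0283495 kg/oz × 1.63871×10⁻⁵ m³/in³ = 2.74568 oz/in³

2.75 oz/in³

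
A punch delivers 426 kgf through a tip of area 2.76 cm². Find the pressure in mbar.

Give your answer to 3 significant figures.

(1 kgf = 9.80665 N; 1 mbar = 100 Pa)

426 kgf × 9.80665 = 4177.63 N
2.76 cm² × 0.0001 = 2.76×10⁻⁴ m²
P = F / A = 4177.63 N / 2.76×10⁻⁴ m² = 1.51363×10⁷ Pa
1.51363×10⁷ Pa ÷ (100 Pa/mbar) = 151363 mbar

1.51×10⁵ mbar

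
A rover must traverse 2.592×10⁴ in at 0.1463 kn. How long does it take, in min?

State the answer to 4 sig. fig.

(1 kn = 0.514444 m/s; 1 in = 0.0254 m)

145.8 min

2.592×10⁴ in × 0.0254 → 658.368 m
0.1463 kn × 0.514444 → 0.0752632 m/s
t = d / v = 658.368 m / 0.0752632 m/s = 8747.54 s
8747.54 s ÷ (60 s/min) = 145.792 min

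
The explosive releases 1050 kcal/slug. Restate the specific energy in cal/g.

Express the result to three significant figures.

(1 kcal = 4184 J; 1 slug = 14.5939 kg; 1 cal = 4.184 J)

71.9 cal/g

1050 kcal/slug × 4184 J/kcal ÷ 14.5939 kg/slug = 301030 J/kg
301030 J/kg ÷ 4.184 J/cal × 0.001 kg/g = 71.9479 cal/g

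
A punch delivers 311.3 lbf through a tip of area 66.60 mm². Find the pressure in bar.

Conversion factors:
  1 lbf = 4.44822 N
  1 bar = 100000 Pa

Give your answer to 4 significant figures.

311.3 lbf × 4.44822 → 1384.73 N
66.60 mm² × 10⁻⁶ → 6.66×10⁻⁵ m²
P = F / A = 1384.73 N / 6.66×10⁻⁵ m² = 2.07917×10⁷ Pa
2.07917×10⁷ Pa ÷ (100000 Pa/bar) = 207.917 bar

207.9 bar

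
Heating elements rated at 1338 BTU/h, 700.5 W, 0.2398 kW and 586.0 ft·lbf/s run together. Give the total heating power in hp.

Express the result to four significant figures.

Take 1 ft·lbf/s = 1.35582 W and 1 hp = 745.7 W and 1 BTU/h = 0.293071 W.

1338 BTU/h × 0.293071 → 392.129 W
700.5 W (already W)
0.2398 kW × 1000 → 239.8 W
586.0 ft·lbf/s × 1.35582 → 794.511 W
Combined: 392.129 + 700.5 + 239.8 + 794.511 = 2126.94 W
In hp: 2126.94 / 745.7 = 2.85227 hp

2.852 hp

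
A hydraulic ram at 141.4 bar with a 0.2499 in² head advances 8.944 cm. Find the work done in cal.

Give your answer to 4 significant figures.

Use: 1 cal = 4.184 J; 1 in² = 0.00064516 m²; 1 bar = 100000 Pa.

141.4 bar → 1.414×10⁷ Pa
0.2499 in² → 1.61225×10⁻⁴ m²
F = P × A = 1.414×10⁷ × 1.61225×10⁻⁴ = 2279.72 N
8.944 cm → 0.08944 m
W = F × d = 2279.72 × 0.08944 = 203.898 J
In cal: 203.898 / 4.184 = 48.7328 cal

48.73 cal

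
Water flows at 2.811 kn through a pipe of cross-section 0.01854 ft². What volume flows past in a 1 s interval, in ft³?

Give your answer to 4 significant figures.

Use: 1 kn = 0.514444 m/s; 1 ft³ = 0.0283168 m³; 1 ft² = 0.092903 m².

0.08796 ft³

2.811 kn × 0.514444 → 1.4461 m/s
0.01854 ft² × 0.092903 → 0.00172242 m²
V = v × A × t = 1.4461 m/s × 0.00172242 m² × 1 s = 0.00249079 m³
0.00249079 m³ ÷ (0.0283168 m³/ft³) = 0.0879616 ft³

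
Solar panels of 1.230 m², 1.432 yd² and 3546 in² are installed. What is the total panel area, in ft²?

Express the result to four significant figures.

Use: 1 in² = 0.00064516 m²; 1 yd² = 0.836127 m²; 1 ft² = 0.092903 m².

50.75 ft²

1.230 m² (already m²)
1.432 yd² × 0.836127 = 1.19733 m²
3546 in² × 0.00064516 = 2.28774 m²
Sum: 1.23 + 1.19733 + 2.28774 = 4.71507 m²
In ft²: 4.71507 / 0.092903 = 50.7526 ft²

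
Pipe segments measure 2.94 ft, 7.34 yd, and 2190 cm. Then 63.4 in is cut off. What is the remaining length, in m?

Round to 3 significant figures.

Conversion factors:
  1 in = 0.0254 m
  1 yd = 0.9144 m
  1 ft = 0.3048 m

27.9 m

2.94 ft × 0.3048 → 0.896112 m
7.34 yd × 0.9144 → 6.7117 m
2190 cm × 0.01 → 21.9 m
63.4 in × 0.0254 → 1.61036 m
Sum: 0.896112 + 6.7117 + 21.9 − 1.61036 = 27.8975 m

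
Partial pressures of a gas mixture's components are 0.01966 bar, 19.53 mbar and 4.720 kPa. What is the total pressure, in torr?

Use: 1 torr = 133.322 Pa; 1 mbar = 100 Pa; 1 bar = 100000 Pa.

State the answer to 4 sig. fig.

0.01966 bar × 100000 = 1966 Pa
19.53 mbar × 100 = 1953 Pa
4.720 kPa × 1000 = 4720 Pa
Sum: 1966 + 1953 + 4720 = 8639 Pa
In torr: 8639 / 133.322 = 64.798 torr

64.80 torr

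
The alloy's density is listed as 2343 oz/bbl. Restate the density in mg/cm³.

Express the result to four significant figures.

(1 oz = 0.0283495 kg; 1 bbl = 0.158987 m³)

417.8 mg/cm³

2343 oz/bbl × 0.0283495 kg/oz ÷ 0.158987 m³/bbl = 417.788 kg/m³
417.788 kg/m³ ÷ 10⁻⁶ kg/mg × 10⁻⁶ m³/cm³ = 417.788 mg/cm³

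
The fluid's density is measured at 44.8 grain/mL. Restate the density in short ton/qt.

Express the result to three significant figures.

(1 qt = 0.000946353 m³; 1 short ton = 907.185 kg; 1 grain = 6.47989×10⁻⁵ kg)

44.8 grain/mL × 6.47989×10⁻⁵ kg/grain ÷ 10⁻⁶ m³/mL = 2902.99 kg/m³
2902.99 kg/m³ ÷ 907.185 kg/short ton × 0.000946353 m³/qt = 0.00302833 short ton/qt

0.00303 short ton/qt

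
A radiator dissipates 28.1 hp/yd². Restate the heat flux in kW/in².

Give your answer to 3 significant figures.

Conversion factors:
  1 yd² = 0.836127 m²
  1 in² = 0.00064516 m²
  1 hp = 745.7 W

0.0162 kW/in²

28.1 hp/yd² × 745.7 W/hp ÷ 0.836127 m²/yd² = 25061 W/m²
25061 W/m² ÷ 1000 W/kW × 0.00064516 m²/in² = 0.0161684 kW/in²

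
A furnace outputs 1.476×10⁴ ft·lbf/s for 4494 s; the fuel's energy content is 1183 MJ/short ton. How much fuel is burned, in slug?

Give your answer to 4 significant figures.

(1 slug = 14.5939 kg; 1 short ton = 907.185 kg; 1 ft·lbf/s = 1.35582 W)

1.476×10⁴ ft·lbf/s → 20011.9 W
E = P × t = 20011.9 × 4494 = 8.99335×10⁷ J
1183 MJ/short ton → 1.30403×10⁶ J/kg
m = E / e_s = 8.99335×10⁷ / 1.30403×10⁶ = 68.9658 kg
In slug: 68.9658 / 14.5939 = 4.72566 slug

4.726 slug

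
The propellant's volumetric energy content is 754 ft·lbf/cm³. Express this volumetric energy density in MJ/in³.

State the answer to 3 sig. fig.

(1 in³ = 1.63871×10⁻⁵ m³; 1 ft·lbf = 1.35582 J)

0.0168 MJ/in³

754 ft·lbf/cm³ × 1.35582 J/ft·lbf ÷ 10⁻⁶ m³/cm³ = 1.02229×10⁹ J/m³
1.02229×10⁹ J/m³ ÷ 1000000 J/MJ × 1.63871×10⁻⁵ m³/in³ = 0.0167524 MJ/in³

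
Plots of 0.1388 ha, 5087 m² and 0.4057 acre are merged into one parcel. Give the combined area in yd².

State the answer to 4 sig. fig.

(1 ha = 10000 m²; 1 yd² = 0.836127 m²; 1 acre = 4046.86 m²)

9708 yd²

0.1388 ha × 10000 = 1388 m²
5087 m² (already m²)
0.4057 acre × 4046.86 = 1641.81 m²
Sum: 1388 + 5087 + 1641.81 = 8116.81 m²
In yd²: 8116.81 / 0.836127 = 9707.63 yd²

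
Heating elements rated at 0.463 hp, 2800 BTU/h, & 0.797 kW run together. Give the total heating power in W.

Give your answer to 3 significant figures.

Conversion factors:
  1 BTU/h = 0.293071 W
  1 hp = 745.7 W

1960 W

0.463 hp × 745.7 = 345.259 W
2800 BTU/h × 0.293071 = 820.599 W
0.797 kW × 1000 = 797 W
Total: 345.259 + 820.599 + 797 = 1962.86 W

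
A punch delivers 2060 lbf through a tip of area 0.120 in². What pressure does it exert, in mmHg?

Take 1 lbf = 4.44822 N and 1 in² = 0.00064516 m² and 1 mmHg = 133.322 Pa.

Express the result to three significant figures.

8.88×10⁵ mmHg

2060 lbf × 4.44822 → 9163.33 N
0.120 in² × 0.00064516 → 7.74192×10⁻⁵ m²
P = F / A = 9163.33 N / 7.74192×10⁻⁵ m² = 1.1836×10⁸ Pa
1.1836×10⁸ Pa ÷ (133.322 Pa/mmHg) = 887775 mmHg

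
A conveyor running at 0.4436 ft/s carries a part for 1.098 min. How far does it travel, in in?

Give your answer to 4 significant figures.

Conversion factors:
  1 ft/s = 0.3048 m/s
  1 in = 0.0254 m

0.4436 ft/s × 0.3048 = 0.135209 m/s
1.098 min × 60 = 65.88 s
d = v × t = 0.135209 m/s × 65.88 s = 8.90757 m
8.90757 m ÷ (0.0254 m/in) = 350.692 in

350.7 in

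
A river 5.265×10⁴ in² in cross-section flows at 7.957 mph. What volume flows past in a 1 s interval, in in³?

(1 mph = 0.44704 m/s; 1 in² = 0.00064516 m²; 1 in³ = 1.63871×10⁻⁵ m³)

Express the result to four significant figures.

7.373×10⁶ in³

7.957 mph × 0.44704 = 3.5571 m/s
5.265×10⁴ in² × 0.00064516 = 33.9677 m²
V = v × A × t = 3.5571 m/s × 33.9677 m² × 1 s = 120.827 m³
120.827 m³ ÷ (1.63871×10⁻⁵ m³/in³) = 7.3733×10⁶ in³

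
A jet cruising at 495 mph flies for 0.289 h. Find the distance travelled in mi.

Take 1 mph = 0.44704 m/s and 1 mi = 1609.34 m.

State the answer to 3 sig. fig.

143 mi

495 mph × 0.44704 → 221.285 m/s
0.289 h × 3600 → 1040.4 s
d = v × t = 221.285 m/s × 1040.4 s = 230225 m
230225 m ÷ (1609.34 m/mi) = 143.056 mi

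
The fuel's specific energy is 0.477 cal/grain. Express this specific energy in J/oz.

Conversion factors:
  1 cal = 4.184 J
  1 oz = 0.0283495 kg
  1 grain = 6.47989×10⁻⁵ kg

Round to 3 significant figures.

0.477 cal/grain × 4.184 J/cal ÷ 6.47989×10⁻⁵ kg/grain = 30799.4 J/kg
30799.4 J/kg × 0.0283495 kg/oz = 873.148 J/oz

873 J/oz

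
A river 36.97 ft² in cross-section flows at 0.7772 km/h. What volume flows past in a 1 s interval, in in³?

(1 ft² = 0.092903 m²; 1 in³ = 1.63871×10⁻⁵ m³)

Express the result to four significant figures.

4.525×10⁴ in³

0.7772 km/h × (1/3.6) = 0.215889 m/s
36.97 ft² × 0.092903 = 3.43462 m²
V = v × A × t = 0.215889 m/s × 3.43462 m² × 1 s = 0.741497 m³
0.741497 m³ ÷ (1.63871×10⁻⁵ m³/in³) = 45248.8 in³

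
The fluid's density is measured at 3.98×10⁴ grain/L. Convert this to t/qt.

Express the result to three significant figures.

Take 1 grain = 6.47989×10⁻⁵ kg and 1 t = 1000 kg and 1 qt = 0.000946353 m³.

3.98×10⁴ grain/L × 6.47989×10⁻⁵ kg/grain ÷ 0.001 m³/L = 2579 kg/m³
2579 kg/m³ ÷ 1000 kg/t × 0.000946353 m³/qt = 0.00244064 t/qt

0.00244 t/qt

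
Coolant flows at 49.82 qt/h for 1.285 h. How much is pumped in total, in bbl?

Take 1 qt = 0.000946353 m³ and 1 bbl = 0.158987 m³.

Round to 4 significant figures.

0.3811 bbl

49.82 qt/h → 1.30965×10⁻⁵ m³/s
1.285 h → 4626 s
V = Q × t = 1.30965×10⁻⁵ × 4626 = 0.0605844 m³
In bbl: 0.0605844 / 0.158987 = 0.381065 bbl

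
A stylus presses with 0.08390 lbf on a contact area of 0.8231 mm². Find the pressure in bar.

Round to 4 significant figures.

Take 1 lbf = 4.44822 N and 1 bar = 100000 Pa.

4.534 bar

0.08390 lbf × 4.44822 = 0.373206 N
0.8231 mm² × 10⁻⁶ = 8.231×10⁻⁷ m²
P = F / A = 0.373206 N / 8.231×10⁻⁷ m² = 453415 Pa
453415 Pa ÷ (100000 Pa/bar) = 4.53415 bar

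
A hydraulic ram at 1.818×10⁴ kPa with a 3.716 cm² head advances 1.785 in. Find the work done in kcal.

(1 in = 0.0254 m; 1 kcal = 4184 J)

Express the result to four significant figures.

1.818×10⁴ kPa → 1.818×10⁷ Pa
3.716 cm² → 3.716×10⁻⁴ m²
F = P × A = 1.818×10⁷ × 3.716×10⁻⁴ = 6755.69 N
1.785 in → 0.045339 m
W = F × d = 6755.69 × 0.045339 = 306.296 J
In kcal: 306.296 / 4184 = 0.0732065 kcal

0.07321 kcal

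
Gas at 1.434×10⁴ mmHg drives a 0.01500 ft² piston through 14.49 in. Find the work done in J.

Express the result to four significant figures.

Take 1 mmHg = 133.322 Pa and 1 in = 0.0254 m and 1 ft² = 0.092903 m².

1.434×10⁴ mmHg → 1.91184×10⁶ Pa
0.01500 ft² → 0.00139354 m²
F = P × A = 1.91184×10⁶ × 0.00139354 = 2664.23 N
14.49 in → 0.368046 m
W = F × d = 2664.23 × 0.368046 = 980.559 J

980.6 J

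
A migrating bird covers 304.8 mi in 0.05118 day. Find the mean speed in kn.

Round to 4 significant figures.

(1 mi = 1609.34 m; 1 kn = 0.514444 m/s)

304.8 mi × 1609.34 = 490527 m
0.05118 day × 86400 = 4421.95 s
v = d / t = 490527 m / 4421.95 s = 110.93 m/s
110.93 m/s ÷ (0.514444 m/s/kn) = 215.631 kn

215.6 kn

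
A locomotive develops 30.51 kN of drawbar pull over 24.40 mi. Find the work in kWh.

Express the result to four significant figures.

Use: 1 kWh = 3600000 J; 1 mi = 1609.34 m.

30.51 kN × 1000 → 30510 N
24.40 mi × 1609.34 → 39267.9 m
W = F × d = 30510 N × 39267.9 m = 1.19806×10⁹ J
1.19806×10⁹ J ÷ (3600000 J/kWh) = 332.794 kWh

332.8 kWh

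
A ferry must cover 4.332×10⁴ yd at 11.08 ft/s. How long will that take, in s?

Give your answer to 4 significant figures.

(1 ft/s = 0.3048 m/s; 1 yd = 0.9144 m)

1.173×10⁴ s

4.332×10⁴ yd × 0.9144 = 39611.8 m
11.08 ft/s × 0.3048 = 3.37718 m/s
t = d / v = 39611.8 m / 3.37718 m/s = 11729.3 s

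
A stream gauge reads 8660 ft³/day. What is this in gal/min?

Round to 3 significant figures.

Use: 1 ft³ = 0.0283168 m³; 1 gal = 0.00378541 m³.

8660 ft³/day × 0.0283168 m³/ft³ ÷ 86400 s/day = 0.00283823 m³/s
0.00283823 m³/s ÷ 0.00378541 m³/gal × 60 s/min = 44.9869 gal/min

45.0 gal/min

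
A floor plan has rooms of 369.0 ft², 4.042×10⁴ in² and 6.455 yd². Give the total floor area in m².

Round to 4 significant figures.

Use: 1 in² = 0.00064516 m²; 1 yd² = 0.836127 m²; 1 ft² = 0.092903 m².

369.0 ft² × 0.092903 → 34.2812 m²
4.042×10⁴ in² × 0.00064516 → 26.0774 m²
6.455 yd² × 0.836127 → 5.3972 m²
Combined: 34.2812 + 26.0774 + 5.3972 = 65.7558 m²

65.76 m²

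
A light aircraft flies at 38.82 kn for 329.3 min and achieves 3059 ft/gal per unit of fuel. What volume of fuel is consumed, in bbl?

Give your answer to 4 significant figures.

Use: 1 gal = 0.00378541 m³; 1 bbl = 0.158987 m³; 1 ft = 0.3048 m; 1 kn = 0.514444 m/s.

38.82 kn → 19.9707 m/s
329.3 min → 19758 s
d = v × t = 19.9707 × 19758 = 394581 m
3059 ft/gal → 246310 m/m³
V = d / (distance per unit fuel) = 394581 / 246310 = 1.60197 m³
In bbl: 1.60197 / 0.158987 = 10.0761 bbl

10.08 bbl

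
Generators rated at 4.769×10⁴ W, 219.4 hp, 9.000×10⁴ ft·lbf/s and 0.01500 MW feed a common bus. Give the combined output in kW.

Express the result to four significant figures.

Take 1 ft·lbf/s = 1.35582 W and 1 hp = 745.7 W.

348.3 kW

4.769×10⁴ W (already W)
219.4 hp × 745.7 = 163607 W
9.000×10⁴ ft·lbf/s × 1.35582 = 122024 W
0.01500 MW × 1000000 = 15000 W
Combined: 47690 + 163607 + 122024 + 15000 = 348321 W
In kW: 348321 / 1000 = 348.321 kW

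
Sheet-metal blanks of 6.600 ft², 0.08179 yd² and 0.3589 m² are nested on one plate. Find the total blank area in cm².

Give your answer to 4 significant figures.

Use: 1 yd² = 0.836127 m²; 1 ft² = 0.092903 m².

1.040×10⁴ cm²

6.600 ft² × 0.092903 = 0.61316 m²
0.08179 yd² × 0.836127 = 0.0683868 m²
0.3589 m² (already m²)
Total: 0.61316 + 0.0683868 + 0.3589 = 1.04045 m²
In cm²: 1.04045 / 0.0001 = 10404.5 cm²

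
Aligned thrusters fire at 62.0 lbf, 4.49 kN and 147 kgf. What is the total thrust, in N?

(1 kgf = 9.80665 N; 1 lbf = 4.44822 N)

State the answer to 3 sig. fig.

6210 N

62.0 lbf × 4.44822 → 275.79 N
4.49 kN × 1000 → 4490 N
147 kgf × 9.80665 → 1441.58 N
Total: 275.79 + 4490 + 1441.58 = 6207.37 N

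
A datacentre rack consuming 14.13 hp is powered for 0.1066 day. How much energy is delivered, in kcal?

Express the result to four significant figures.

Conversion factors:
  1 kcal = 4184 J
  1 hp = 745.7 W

2.319×10⁴ kcal

14.13 hp × 745.7 → 10536.7 W
0.1066 day × 86400 → 9210.24 s
E = P × t = 10536.7 W × 9210.24 s = 9.70455×10⁷ J
9.70455×10⁷ J ÷ (4184 J/kcal) = 23194.4 kcal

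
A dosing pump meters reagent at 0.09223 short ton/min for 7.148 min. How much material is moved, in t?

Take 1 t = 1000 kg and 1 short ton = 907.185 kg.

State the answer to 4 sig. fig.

0.5981 t

0.09223 short ton/min → 1.39449 kg/s
7.148 min → 428.88 s
m = ṁ × t = 1.39449 × 428.88 = 598.069 kg
In t: 598.069 / 1000 = 0.598069 t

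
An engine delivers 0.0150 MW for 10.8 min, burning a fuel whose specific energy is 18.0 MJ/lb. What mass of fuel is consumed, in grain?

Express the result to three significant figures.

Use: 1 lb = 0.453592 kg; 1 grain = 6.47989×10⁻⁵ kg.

0.0150 MW → 15000 W
10.8 min → 648 s
E = P × t = 15000 × 648 = 9.72×10⁶ J
18.0 MJ/lb → 3.96832×10⁷ J/kg
m = E / e_s = 9.72×10⁶ / 3.96832×10⁷ = 0.24494 kg
In grain: 0.24494 / 6.47989×10⁻⁵ = 3780 grain

3780 grain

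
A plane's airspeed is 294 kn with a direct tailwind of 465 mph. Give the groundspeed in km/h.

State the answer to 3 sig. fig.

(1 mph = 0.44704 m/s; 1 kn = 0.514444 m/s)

294 kn × 0.514444 → 151.247 m/s
465 mph × 0.44704 → 207.874 m/s
Total: 151.247 + 207.874 = 359.121 m/s
In km/h: 359.121 / (1/3.6) = 1292.84 km/h

1290 km/h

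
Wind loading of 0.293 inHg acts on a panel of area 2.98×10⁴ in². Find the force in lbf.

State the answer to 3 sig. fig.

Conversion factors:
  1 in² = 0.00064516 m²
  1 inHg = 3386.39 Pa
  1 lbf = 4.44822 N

4290 lbf

0.293 inHg × 3386.39 → 992.212 Pa
2.98×10⁴ in² × 0.00064516 → 19.2258 m²
F = P × A = 992.212 Pa × 19.2258 m² = 19076.1 N
19076.1 N ÷ (4.44822 N/lbf) = 4288.48 lbf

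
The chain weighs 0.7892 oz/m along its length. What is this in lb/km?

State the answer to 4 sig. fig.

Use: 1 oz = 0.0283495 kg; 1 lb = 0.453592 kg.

0.7892 oz/m × 0.0283495 kg/oz = 0.0223734 kg/m
0.0223734 kg/m ÷ 0.453592 kg/lb × 1000 m/km = 49.3249 lb/km

49.32 lb/km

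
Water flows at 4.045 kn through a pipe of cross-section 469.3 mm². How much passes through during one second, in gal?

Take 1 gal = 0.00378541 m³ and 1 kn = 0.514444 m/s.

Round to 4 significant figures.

4.045 kn × 0.514444 = 2.08093 m/s
469.3 mm² × 10⁻⁶ = 4.693×10⁻⁴ m²
V = v × A × t = 2.08093 m/s × 4.693×10⁻⁴ m² × 1 s = 9.7658×10⁻⁴ m³
9.7658×10⁻⁴ m³ ÷ (0.00378541 m³/gal) = 0.257985 gal

0.2580 gal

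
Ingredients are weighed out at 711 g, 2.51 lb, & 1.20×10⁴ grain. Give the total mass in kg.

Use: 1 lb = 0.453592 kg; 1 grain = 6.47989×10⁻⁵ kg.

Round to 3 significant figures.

2.63 kg

711 g × 0.001 = 0.711 kg
2.51 lb × 0.453592 = 1.13852 kg
1.20×10⁴ grain × 6.47989×10⁻⁵ = 0.777587 kg
Combined: 0.711 + 1.13852 + 0.777587 = 2.62711 kg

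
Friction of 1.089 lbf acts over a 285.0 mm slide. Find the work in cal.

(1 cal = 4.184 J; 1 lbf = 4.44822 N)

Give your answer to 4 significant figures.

0.3300 cal

1.089 lbf × 4.44822 = 4.84411 N
285.0 mm × 0.001 = 0.285 m
W = F × d = 4.84411 N × 0.285 m = 1.38057 J
1.38057 J ÷ (4.184 J/cal) = 0.329964 cal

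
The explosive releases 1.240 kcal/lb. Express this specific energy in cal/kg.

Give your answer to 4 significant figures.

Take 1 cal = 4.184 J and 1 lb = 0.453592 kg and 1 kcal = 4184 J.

1.240 kcal/lb × 4184 J/kcal ÷ 0.453592 kg/lb = 11437.9 J/kg
11437.9 J/kg ÷ 4.184 J/cal = 2733.72 cal/kg

2734 cal/kg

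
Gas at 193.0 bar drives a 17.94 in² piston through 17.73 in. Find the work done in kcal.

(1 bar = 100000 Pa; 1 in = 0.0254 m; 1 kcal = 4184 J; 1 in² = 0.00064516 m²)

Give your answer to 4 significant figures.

24.04 kcal

193.0 bar → 1.93×10⁷ Pa
17.94 in² → 0.0115742 m²
F = P × A = 1.93×10⁷ × 0.0115742 = 223382 N
17.73 in → 0.450342 m
W = F × d = 223382 × 0.450342 = 100598 J
In kcal: 100598 / 4184 = 24.0435 kcal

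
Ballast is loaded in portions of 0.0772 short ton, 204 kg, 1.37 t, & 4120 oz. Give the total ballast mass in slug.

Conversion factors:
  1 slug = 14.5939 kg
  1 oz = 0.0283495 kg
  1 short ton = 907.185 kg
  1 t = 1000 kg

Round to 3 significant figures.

0.0772 short ton × 907.185 = 70.0347 kg
204 kg (already kg)
1.37 t × 1000 = 1370 kg
4120 oz × 0.0283495 = 116.8 kg
Total: 70.0347 + 204 + 1370 + 116.8 = 1760.83 kg
In slug: 1760.83 / 14.5939 = 120.655 slug

121 slug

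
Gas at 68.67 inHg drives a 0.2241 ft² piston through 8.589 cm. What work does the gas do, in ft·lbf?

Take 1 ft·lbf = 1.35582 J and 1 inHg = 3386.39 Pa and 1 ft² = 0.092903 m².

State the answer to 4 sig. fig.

68.67 inHg → 232543 Pa
0.2241 ft² → 0.0208196 m²
F = P × A = 232543 × 0.0208196 = 4841.45 N
8.589 cm → 0.08589 m
W = F × d = 4841.45 × 0.08589 = 415.832 J
In ft·lbf: 415.832 / 1.35582 = 306.701 ft·lbf

306.7 ft·lbf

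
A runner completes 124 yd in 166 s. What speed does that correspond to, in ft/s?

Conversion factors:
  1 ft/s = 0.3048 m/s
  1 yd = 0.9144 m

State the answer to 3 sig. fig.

124 yd × 0.9144 → 113.386 m
v = d / t = 113.386 m / 166 s = 0.683048 m/s
0.683048 m/s ÷ (0.3048 m/s/ft/s) = 2.24097 ft/s

2.24 ft/s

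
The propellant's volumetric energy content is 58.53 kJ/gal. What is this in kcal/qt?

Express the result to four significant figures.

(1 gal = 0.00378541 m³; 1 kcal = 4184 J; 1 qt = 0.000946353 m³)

58.53 kJ/gal × 1000 J/kJ ÷ 0.00378541 m³/gal = 1.5462×10⁷ J/m³
1.5462×10⁷ J/m³ ÷ 4184 J/kcal × 0.000946353 m³/qt = 3.49725 kcal/qt

3.497 kcal/qt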